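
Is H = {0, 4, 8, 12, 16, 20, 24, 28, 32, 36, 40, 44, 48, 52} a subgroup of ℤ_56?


Subgroup test for H = {0, 4, 8, 12, 16, 20, 24, 28, 32, 36, 40, 44, 48, 52} in (ℤ_56, +):
(1) 0 ∈ H? Yes
(2) Closure: for all a,b ∈ H, (a+b) mod 56 ∈ H? Yes
(3) Inverses: for all a ∈ H, -a mod 56 ∈ H? Yes

Yes, H is a subgroup of ℤ_56


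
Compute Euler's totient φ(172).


Factor n: 172 = 2^2 × 43
φ(n) = n · ∏(1 - 1/p) over distinct primes p | n
φ(172) = 172 · (1 - 1/2) · (1 - 1/43) = 84

φ(172) = 84


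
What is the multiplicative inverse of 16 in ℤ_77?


Use the extended Euclidean algorithm to write 1 = 16·s + 77·t; then s mod 77 is the inverse.
Euclidean algorithm:
  16 = 0·77 + 16
  77 = 4·16 + 13
  16 = 1·13 + 3
  13 = 4·3 + 1
  3 = 3·1 + 0
gcd(16,77) = 1
Back-substitution gives: 16·(-24) + 77·(5) = 1
So 16⁻¹ ≡ -24 ≡ 53 (mod 77)
Check: 16 × 53 = 848 ≡ 1 (mod 77) ✓

16⁻¹ ≡ 53 (mod 77)


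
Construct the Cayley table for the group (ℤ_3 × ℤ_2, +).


Elements: {(0,0), (0,1), (1,0), (1,1), (2,0), (2,1)}
Operation: componentwise addition mod (3, 2)
Entry (a, b) = ((a₁+b₁) mod 3, (a₂+b₂) mod 2)

Cayley table:
      | (0,0) | (0,1) | (1,0) | (1,1) | (2,0) | (2,1)
(0,0) | (0,0) | (0,1) | (1,0) | (1,1) | (2,0) | (2,1)
(0,1) | (0,1) | (0,0) | (1,1) | (1,0) | (2,1) | (2,0)
(1,0) | (1,0) | (1,1) | (2,0) | (2,1) | (0,0) | (0,1)
(1,1) | (1,1) | (1,0) | (2,1) | (2,0) | (0,1) | (0,0)
(2,0) | (2,0) | (2,1) | (0,0) | (0,1) | (1,0) | (1,1)
(2,1) | (2,1) | (2,0) | (0,1) | (0,0) | (1,1) | (1,0)


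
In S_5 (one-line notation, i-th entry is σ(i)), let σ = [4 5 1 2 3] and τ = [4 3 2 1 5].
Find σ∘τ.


σ∘τ: apply τ first, then σ
1 →τ 4 →σ 2
2 →τ 3 →σ 1
3 →τ 2 →σ 5
4 →τ 1 →σ 4
5 →τ 5 →σ 3

σ∘τ = [2 1 5 4 3]


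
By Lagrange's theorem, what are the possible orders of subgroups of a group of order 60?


Lagrange's theorem: |H| divides |G|
|G| = 60
Divisors of 60: 1, 2, 3, 4, 5, 6, 10, 12, 15, 20, 30, 60

Possible subgroup orders: {1, 2, 3, 4, 5, 6, 10, 12, 15, 20, 30, 60}


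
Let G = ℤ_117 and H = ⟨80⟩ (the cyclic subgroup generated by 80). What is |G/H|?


|⟨80⟩| = n / gcd(80, 117) = 117 / 1 = 117
H is normal (ℤ_117 is abelian).
|G/H| = |G| / |H| = 117 / 117 = 1

|G/H| = 1


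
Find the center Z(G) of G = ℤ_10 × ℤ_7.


Z(G) = {g ∈ G | gx = xg for all x ∈ G}
Direct product of abelian groups is abelian, so Z(G) = G

Z(ℤ_10 × ℤ_7) = ℤ_10 × ℤ_7


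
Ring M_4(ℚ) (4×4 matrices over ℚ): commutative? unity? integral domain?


Matrix multiplication is non-commutative for n ≥ 2; the identity matrix I is the unity; singular matrices give zero divisors, so not an integral domain
Commutative: No
Integral domain: No
Has unity: Yes

M_4(ℚ) (4×4 matrices over ℚ): Commutative=No, Unity=Yes


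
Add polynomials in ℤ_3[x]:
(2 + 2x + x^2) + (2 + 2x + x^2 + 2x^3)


Add coefficients mod 3:
x^0: 2 + 2 = 1 (mod 3)
x^1: 2 + 2 = 1 (mod 3)
x^2: 1 + 1 = 2 (mod 3)
x^3: 0 + 2 = 2 (mod 3)
Result: 1 + x + 2x^2 + 2x^3

f + g = 1 + x + 2x^2 + 2x^3


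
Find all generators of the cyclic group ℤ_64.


g generates ℤ_n iff gcd(g,n) = 1
Prime factors of 64: 2
Generators are g ∈ {1,...,63} not divisible by any of these primes.
Generators: {1, 3, 5, 7, 9, 11, 13, 15, 17, 19, 21, 23, 25, 27, 29, 31, 33, 35, 37, 39, 41, 43, 45, 47, 49, 51, 53, 55, 57, 59, 61, 63}
Number of generators = φ(64) = 32

Generators of ℤ_64 = {1, 3, 5, 7, 9, 11, 13, 15, 17, 19, 21, 23, 25, 27, 29, 31, 33, 35, 37, 39, 41, 43, 45, 47, 49, 51, 53, 55, 57, 59, 61, 63}


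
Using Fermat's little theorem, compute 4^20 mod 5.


Fermat's little theorem: if p is prime and gcd(a,p)=1, then a^(p-1) ≡ 1 (mod p)
p = 5 is prime, gcd(4,5) = 1
Reduce exponent: 20 mod 4 = 0
So 4^20 ≡ 4^0 (mod 5)
4^0 = 1

4^20 ≡ 1 (mod 5)


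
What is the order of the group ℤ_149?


ℤ_n has n elements.

|ℤ_149| = 149


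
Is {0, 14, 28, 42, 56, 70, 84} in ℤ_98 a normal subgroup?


H = {0, 14, 28, 42, 56, 70, 84} in ℤ_98
ℤ_98 is abelian; every subgroup of an abelian group is normal

Yes, normal subgroup


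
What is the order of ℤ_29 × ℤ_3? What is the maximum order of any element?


|ℤ_29 × ℤ_3| = 29 × 3 = 87
Max element order = lcm(29,3) = 87
Cyclic? Yes (gcd=1)

|ℤ_29×ℤ_3| = 87, max element order = 87


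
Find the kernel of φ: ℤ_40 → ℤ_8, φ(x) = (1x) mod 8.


Kernel = preimage of identity
ker(φ) = {x ∈ ℤ_40 : 1x ≡ 0 (mod 8)}. Since 8 | 40, φ is well-defined. The kernel is the cyclic subgroup ⟨8⟩ of ℤ_40 (order 5), i.e. {0, 8, 16, 24, 32}

ker(φ) = {0, 8, 16, 24, 32}


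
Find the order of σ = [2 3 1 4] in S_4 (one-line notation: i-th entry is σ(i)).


Cycle decomposition: (1 2 3)
Cycle lengths: 3
Order = lcm(3) = 3

ord(σ) = 3


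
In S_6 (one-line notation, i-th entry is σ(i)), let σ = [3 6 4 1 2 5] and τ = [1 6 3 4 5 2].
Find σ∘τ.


σ∘τ: apply τ first, then σ
1 →τ 1 →σ 3
2 →τ 6 →σ 5
3 →τ 3 →σ 4
4 →τ 4 →σ 1
5 →τ 5 →σ 2
6 →τ 2 →σ 6

σ∘τ = [3 5 4 1 2 6]


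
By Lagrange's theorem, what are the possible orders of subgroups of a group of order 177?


Lagrange's theorem: |H| divides |G|
|G| = 177
Divisors of 177: 1, 3, 59, 177

Possible subgroup orders: {1, 3, 59, 177}


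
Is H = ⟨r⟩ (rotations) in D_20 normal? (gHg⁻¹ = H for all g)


H = ⟨r⟩ (rotations) in D_20
The rotation subgroup ⟨r⟩ has index 2 in D_20, so it is normal

Yes, normal subgroup


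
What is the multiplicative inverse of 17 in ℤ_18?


Use the extended Euclidean algorithm to write 1 = 17·s + 18·t; then s mod 18 is the inverse.
Euclidean algorithm:
  17 = 0·18 + 17
  18 = 1·17 + 1
  17 = 17·1 + 0
gcd(17,18) = 1
Back-substitution gives: 17·(-1) + 18·(1) = 1
So 17⁻¹ ≡ -1 ≡ 17 (mod 18)
Check: 17 × 17 = 289 ≡ 1 (mod 18) ✓

17⁻¹ ≡ 17 (mod 18)


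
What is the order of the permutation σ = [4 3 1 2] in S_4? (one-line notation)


Cycle decomposition: (1 4 2 3)
Cycle lengths: 4
Order = lcm(4) = 4

ord(σ) = 4


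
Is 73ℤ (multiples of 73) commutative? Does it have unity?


73ℤ is a commutative ring under +,× but has no multiplicative identity (1 ∉ 73ℤ); it has no zero divisors, but without unity it is not an integral domain
Commutative: Yes
Integral domain: No
Has unity: No

73ℤ (multiples of 73): Commutative=Yes, Unity=No


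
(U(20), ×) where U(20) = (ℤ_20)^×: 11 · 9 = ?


Operation: multiplication mod 20
11 · 9 = (a × b) mod 20 with a = 11, b = 9

11 · 9 = 19


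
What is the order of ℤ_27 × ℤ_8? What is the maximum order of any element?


|ℤ_27 × ℤ_8| = 27 × 8 = 216
Max element order = lcm(27,8) = 216
Cyclic? Yes (gcd=1)

|ℤ_27×ℤ_8| = 216, max element order = 216


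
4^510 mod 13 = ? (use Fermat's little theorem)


Fermat's little theorem: if p is prime and gcd(a,p)=1, then a^(p-1) ≡ 1 (mod p)
p = 13 is prime, gcd(4,13) = 1
Reduce exponent: 510 mod 12 = 6
So 4^510 ≡ 4^6 (mod 13)
4^6 mod 13 = 1

4^510 ≡ 1 (mod 13)


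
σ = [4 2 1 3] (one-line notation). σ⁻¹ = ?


To find σ⁻¹, swap domain and range:
σ(1) = 4 → σ⁻¹(4) = 1
σ(2) = 2 → σ⁻¹(2) = 2
σ(3) = 1 → σ⁻¹(1) = 3
σ(4) = 3 → σ⁻¹(3) = 4

σ⁻¹ = [3 2 4 1]


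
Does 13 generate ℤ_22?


g generates ℤ_n iff gcd(g, n) = 1
gcd(13, 22) = 1
Since gcd = 1, 13 is a generator.

Yes, 13 generates ℤ_22


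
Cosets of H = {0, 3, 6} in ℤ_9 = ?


H = {0, 3, 6}, |H| = 3
Number of cosets = |G|/|H| = 9/3 = 3
0 + H = {0, 3, 6}
1 + H = {1, 4, 7}
2 + H = {2, 5, 8}

Cosets: 0+H={0,3,6}; 1+H={1,4,7}; 2+H={2,5,8}


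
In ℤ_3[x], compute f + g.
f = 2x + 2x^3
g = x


Add coefficients mod 3:
x^0: 0 + 0 = 0 (mod 3)
x^1: 2 + 1 = 0 (mod 3)
x^2: 0 + 0 = 0 (mod 3)
x^3: 2 + 0 = 2 (mod 3)
Result: 2x^3

f + g = 2x^3


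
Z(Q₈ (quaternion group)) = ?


Z(G) = {g ∈ G | gx = xg for all x ∈ G}
In Q₈ = {±1, ±i, ±j, ±k}, only ±1 commute with every element

Z(Q₈ (quaternion group)) = {1, -1}


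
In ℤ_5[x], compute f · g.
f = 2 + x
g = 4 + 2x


Expand and collect like terms; reduce coefficients mod 5:
x^0: 2·4 = 8 ≡ 3 (mod 5)
x^1: 2·2 + 1·4 = 8 ≡ 3 (mod 5)
x^2: 1·2 = 2 ≡ 2 (mod 5)
Result: 3 + 3x + 2x^2

f · g = 3 + 3x + 2x^2


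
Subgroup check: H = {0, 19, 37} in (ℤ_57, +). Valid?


Subgroup test for H = {0, 19, 37} in (ℤ_57, +):
(1) 0 ∈ H? Yes
(2) Closure: for all a,b ∈ H, (a+b) mod 57 ∈ H? No  [counterexample: 19 + 19 = 38 ∉ H]
(3) Inverses: for all a ∈ H, -a mod 57 ∈ H? No

No, H is not a subgroup of ℤ_57


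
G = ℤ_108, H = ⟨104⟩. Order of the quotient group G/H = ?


|⟨104⟩| = n / gcd(104, 108) = 108 / 4 = 27
H is normal (ℤ_108 is abelian).
|G/H| = |G| / |H| = 108 / 27 = 4

|G/H| = 4


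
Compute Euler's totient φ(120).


Factor n: 120 = 2^3 × 3 × 5
φ(n) = n · ∏(1 - 1/p) over distinct primes p | n
φ(120) = 120 · (1 - 1/2) · (1 - 1/3) · (1 - 1/5) = 32

φ(120) = 32


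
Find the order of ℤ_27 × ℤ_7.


|A × B| = |A| · |B|
|ℤ_27 × ℤ_7| = 27 × 7 = 189

|ℤ_27 × ℤ_7| = 189


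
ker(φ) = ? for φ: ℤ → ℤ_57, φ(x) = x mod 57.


Kernel = preimage of identity
ker(φ) = {x ∈ ℤ : x ≡ 0 (mod 57)} = 57ℤ = {0, ±57, ±114, ...}

ker(φ) = 57ℤ


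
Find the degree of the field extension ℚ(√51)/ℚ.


√51 has minimal polynomial x² - 51 (irreducible over ℚ since 51 is squarefree)

[ℚ(√51)/ℚ] = 2


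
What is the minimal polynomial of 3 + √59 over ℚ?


Let α = 3 + √59. Then α - 3 = √59, so (α - 3)² = 59, giving α² - 6α - 50 = 0. Degree 2 and α ∉ ℚ, so this is the minimal polynomial.

Minimal polynomial: x² - 6x - 50


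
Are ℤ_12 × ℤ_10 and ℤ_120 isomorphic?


Comparing ℤ_12 × ℤ_10 and ℤ_120:
gcd(12,10) = 2 ≠ 1. Max element order in ℤ_12×ℤ_10 is lcm(12,10) = 60 < 120, so it has no element of order 120

No, ℤ_12 × ℤ_10 ≇ ℤ_120


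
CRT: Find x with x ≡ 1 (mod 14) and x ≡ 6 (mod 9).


m₁ = 14, m₂ = 9, gcd = 1, so CRT applies. M = m₁·m₂ = 126
Let M₁ = M/m₁ = 9, M₂ = M/m₂ = 14
Find y₁ ≡ M₁⁻¹ (mod m₁): 9⁻¹ ≡ 11 (mod 14)
Find y₂ ≡ M₂⁻¹ (mod m₂): 14⁻¹ ≡ 2 (mod 9)
x = a₁·M₁·y₁ + a₂·M₂·y₂ = 1·9·11 + 6·14·2 = 267
Reduce mod 126: x ≡ 15
Check: 15 mod 14 = 1 ✓, 15 mod 9 = 6 ✓

x ≡ 15 (mod 126)


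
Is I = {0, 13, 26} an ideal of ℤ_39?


Check ideal conditions for I = {0, 13, 26} in ℤ_39:
(1) I is an additive subgroup? Yes
(2) For r ∈ ℤ_39 and a ∈ I: r·a ∈ I? Yes

Yes, I is an ideal of ℤ_39


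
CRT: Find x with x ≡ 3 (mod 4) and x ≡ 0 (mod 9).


m₁ = 4, m₂ = 9, gcd = 1, so CRT applies. M = m₁·m₂ = 36
Let M₁ = M/m₁ = 9, M₂ = M/m₂ = 4
Find y₁ ≡ M₁⁻¹ (mod m₁): 9⁻¹ ≡ 1 (mod 4)
Find y₂ ≡ M₂⁻¹ (mod m₂): 4⁻¹ ≡ 7 (mod 9)
x = a₁·M₁·y₁ + a₂·M₂·y₂ = 3·9·1 + 0·4·7 = 27
Reduce mod 36: x ≡ 27
Check: 27 mod 4 = 3 ✓, 27 mod 9 = 0 ✓

x ≡ 27 (mod 36)


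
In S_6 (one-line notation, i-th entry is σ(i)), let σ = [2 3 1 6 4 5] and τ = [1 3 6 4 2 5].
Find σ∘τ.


σ∘τ: apply τ first, then σ
1 →τ 1 →σ 2
2 →τ 3 →σ 1
3 →τ 6 →σ 5
4 →τ 4 →σ 6
5 →τ 2 →σ 3
6 →τ 5 →σ 4

σ∘τ = [2 1 5 6 3 4]


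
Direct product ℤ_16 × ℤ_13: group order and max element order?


|ℤ_16 × ℤ_13| = 16 × 13 = 208
Max element order = lcm(16,13) = 208
Cyclic? Yes (gcd=1)

|ℤ_16×ℤ_13| = 208, max element order = 208


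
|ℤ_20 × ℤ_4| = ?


|A × B| = |A| · |B|
|ℤ_20 × ℤ_4| = 20 × 4 = 80

|ℤ_20 × ℤ_4| = 80


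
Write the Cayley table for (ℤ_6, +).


Elements: {0, 1, 2, 3, 4, 5}
Operation: addition mod 6
Entry (a, b) = (a + b) mod 6

Cayley table:
  | 0 | 1 | 2 | 3 | 4 | 5
0 | 0 | 1 | 2 | 3 | 4 | 5
1 | 1 | 2 | 3 | 4 | 5 | 0
2 | 2 | 3 | 4 | 5 | 0 | 1
3 | 3 | 4 | 5 | 0 | 1 | 2
4 | 4 | 5 | 0 | 1 | 2 | 3
5 | 5 | 0 | 1 | 2 | 3 | 4


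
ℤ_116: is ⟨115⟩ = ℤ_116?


g generates ℤ_n iff gcd(g, n) = 1
gcd(115, 116) = 1
Since gcd = 1, 115 is a generator.

Yes, 115 generates ℤ_116


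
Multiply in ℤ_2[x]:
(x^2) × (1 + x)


Expand and collect like terms; reduce coefficients mod 2:
x^0: 0·1 = 0 ≡ 0 (mod 2)
x^1: 0·1 + 0·1 = 0 ≡ 0 (mod 2)
x^2: 0·1 + 1·1 = 1 ≡ 1 (mod 2)
x^3: 1·1 = 1 ≡ 1 (mod 2)
Result: x^2 + x^3

f · g = x^2 + x^3


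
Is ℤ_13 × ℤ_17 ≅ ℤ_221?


Comparing ℤ_13 × ℤ_17 and ℤ_221:
gcd(13,17) = 1, so ℤ_13 × ℤ_17 ≅ ℤ_221 (CRT)

Yes, ℤ_13 × ℤ_17 ≅ ℤ_221


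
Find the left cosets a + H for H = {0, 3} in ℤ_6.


H = {0, 3}, |H| = 2
Number of cosets = |G|/|H| = 6/2 = 3
0 + H = {0, 3}
1 + H = {1, 4}
2 + H = {2, 5}

Cosets: 0+H={0,3}; 1+H={1,4}; 2+H={2,5}


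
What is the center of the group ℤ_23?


Z(G) = {g ∈ G | gx = xg for all x ∈ G}
ℤ_23 is abelian, so Z(G) = G

Z(ℤ_23) = ℤ_23


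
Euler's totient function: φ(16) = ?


φ(n) = count of k ∈ {1,...,n} with gcd(k,n)=1
Coprimes to 16: {1, 3, 5, 7, 9, 11, 13, 15}
Count: 8

φ(16) = 8


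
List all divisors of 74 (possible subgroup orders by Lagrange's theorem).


Lagrange's theorem: |H| divides |G|
|G| = 74
Divisors of 74: 1, 2, 37, 74

Possible subgroup orders: {1, 2, 37, 74}


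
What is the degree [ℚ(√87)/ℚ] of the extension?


√87 has minimal polynomial x² - 87 (irreducible over ℚ since 87 is squarefree)

[ℚ(√87)/ℚ] = 2


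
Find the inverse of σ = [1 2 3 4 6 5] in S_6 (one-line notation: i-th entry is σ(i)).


To find σ⁻¹, swap domain and range:
σ(1) = 1 → σ⁻¹(1) = 1
σ(2) = 2 → σ⁻¹(2) = 2
σ(3) = 3 → σ⁻¹(3) = 3
σ(4) = 4 → σ⁻¹(4) = 4
σ(5) = 6 → σ⁻¹(6) = 5
σ(6) = 5 → σ⁻¹(5) = 6

σ⁻¹ = [1 2 3 4 6 5]


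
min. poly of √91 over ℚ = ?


√91 satisfies x² - 91 = 0, irreducible over ℚ since 91 is squarefree

Minimal polynomial: x² - 91


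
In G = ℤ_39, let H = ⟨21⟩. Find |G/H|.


|⟨21⟩| = n / gcd(21, 39) = 39 / 3 = 13
H is normal (ℤ_39 is abelian).
|G/H| = |G| / |H| = 39 / 13 = 3

|G/H| = 3


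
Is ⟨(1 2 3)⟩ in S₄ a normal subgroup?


H = ⟨(1 2 3)⟩ in S₄
(1 4)(1 2 3)(1 4)⁻¹ = (4 2 3) ∉ ⟨(1 2 3)⟩

No, not a normal subgroup


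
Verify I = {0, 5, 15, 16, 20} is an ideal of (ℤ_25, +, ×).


Check ideal conditions for I = {0, 5, 15, 16, 20} in ℤ_25:
(1) I is an additive subgroup? No
(2) For r ∈ ℤ_25 and a ∈ I: r·a ∈ I? No  [counterexample: r=2, a=5, r·a mod 25 = 10 ∉ I]

No, I is not an ideal of ℤ_25


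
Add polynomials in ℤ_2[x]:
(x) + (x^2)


Add coefficients mod 2:
x^0: 0 + 0 = 0 (mod 2)
x^1: 1 + 0 = 1 (mod 2)
x^2: 0 + 1 = 1 (mod 2)
Result: x + x^2

f + g = x + x^2


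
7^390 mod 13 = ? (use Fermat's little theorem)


Fermat's little theorem: if p is prime and gcd(a,p)=1, then a^(p-1) ≡ 1 (mod p)
p = 13 is prime, gcd(7,13) = 1
Reduce exponent: 390 mod 12 = 6
So 7^390 ≡ 7^6 (mod 13)
7^6 mod 13 = 12

7^390 ≡ 12 (mod 13)


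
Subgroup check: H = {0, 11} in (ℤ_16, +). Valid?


Subgroup test for H = {0, 11} in (ℤ_16, +):
(1) 0 ∈ H? Yes
(2) Closure: for all a,b ∈ H, (a+b) mod 16 ∈ H? No  [counterexample: 11 + 11 = 6 ∉ H]
(3) Inverses: for all a ∈ H, -a mod 16 ∈ H? No

No, H is not a subgroup of ℤ_16


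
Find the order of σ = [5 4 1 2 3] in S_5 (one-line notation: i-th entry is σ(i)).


Cycle decomposition: (1 5 3) (2 4)
Cycle lengths: 3, 2
Order = lcm(3, 2) = 6

ord(σ) = 6


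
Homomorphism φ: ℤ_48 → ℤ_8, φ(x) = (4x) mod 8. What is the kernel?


Kernel = preimage of identity
ker(φ) = {x ∈ ℤ_48 : 4x ≡ 0 (mod 8)}. Since 8 | 48, φ is well-defined. The kernel is the cyclic subgroup ⟨2⟩ of ℤ_48 (order 24), i.e. {0, 2, 4, 6, 8, 10, 12, 14, 16, 18, 20, 22, 24, 26, 28, 30, 32, 34, 36, 38, 40, 42, 44, 46}

ker(φ) = {0, 2, 4, 6, 8, 10, 12, 14, 16, 18, 20, 22, 24, 26, 28, 30, 32, 34, 36, 38, 40, 42, 44, 46}


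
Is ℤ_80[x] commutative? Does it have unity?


ℤ_80 has zero divisors (2·40 ≡ 0), and these lift to constant zero divisors in ℤ_80[x]; so not an integral domain
Commutative: Yes
Integral domain: No
Has unity: Yes

ℤ_80[x]: Commutative=Yes, Unity=Yes


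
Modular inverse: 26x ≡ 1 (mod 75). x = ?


Use the extended Euclidean algorithm to write 1 = 26·s + 75·t; then s mod 75 is the inverse.
Euclidean algorithm:
  26 = 0·75 + 26
  75 = 2·26 + 23
  26 = 1·23 + 3
  23 = 7·3 + 2
  3 = 1·2 + 1
  2 = 2·1 + 0
gcd(26,75) = 1
Back-substitution gives: 26·(26) + 75·(-9) = 1
So 26⁻¹ ≡ 26 ≡ 26 (mod 75)
Check: 26 × 26 = 676 ≡ 1 (mod 75) ✓

26⁻¹ ≡ 26 (mod 75)


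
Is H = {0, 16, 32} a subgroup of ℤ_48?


Subgroup test for H = {0, 16, 32} in (ℤ_48, +):
(1) 0 ∈ H? Yes
(2) Closure: for all a,b ∈ H, (a+b) mod 48 ∈ H? Yes
(3) Inverses: for all a ∈ H, -a mod 48 ∈ H? Yes

Yes, H is a subgroup of ℤ_48


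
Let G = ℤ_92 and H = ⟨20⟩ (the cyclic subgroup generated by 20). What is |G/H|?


|⟨20⟩| = n / gcd(20, 92) = 92 / 4 = 23
H is normal (ℤ_92 is abelian).
|G/H| = |G| / |H| = 92 / 23 = 4

|G/H| = 4


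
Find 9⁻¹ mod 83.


Use the extended Euclidean algorithm to write 1 = 9·s + 83·t; then s mod 83 is the inverse.
Euclidean algorithm:
  9 = 0·83 + 9
  83 = 9·9 + 2
  9 = 4·2 + 1
  2 = 2·1 + 0
gcd(9,83) = 1
Back-substitution gives: 9·(37) + 83·(-4) = 1
So 9⁻¹ ≡ 37 ≡ 37 (mod 83)
Check: 9 × 37 = 333 ≡ 1 (mod 83) ✓

9⁻¹ ≡ 37 (mod 83)


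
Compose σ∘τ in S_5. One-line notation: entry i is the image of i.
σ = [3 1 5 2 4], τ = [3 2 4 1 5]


σ∘τ: apply τ first, then σ
1 →τ 3 →σ 5
2 →τ 2 →σ 1
3 →τ 4 →σ 2
4 →τ 1 →σ 3
5 →τ 5 →σ 4

σ∘τ = [5 1 2 3 4]


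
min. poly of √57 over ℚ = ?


√57 satisfies x² - 57 = 0, irreducible over ℚ since 57 is squarefree

Minimal polynomial: x² - 57


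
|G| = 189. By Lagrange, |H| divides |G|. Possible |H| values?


Lagrange's theorem: |H| divides |G|
|G| = 189
Divisors of 189: 1, 3, 7, 9, 21, 27, 63, 189

Possible subgroup orders: {1, 3, 7, 9, 21, 27, 63, 189}


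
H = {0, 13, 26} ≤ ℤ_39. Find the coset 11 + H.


11 + H = {11 + h (mod 39) : h ∈ H}
11+0=11, 11+13=24, 11+26=37

11 + H = {11, 24, 37}


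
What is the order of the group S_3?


|S_n| = n! (number of permutations of n symbols)
|S_3| = 3! = 6

|S_3| = 6


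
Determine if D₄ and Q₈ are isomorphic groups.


Comparing D₄ and Q₈:
D₄ has 5 elements of order 2; Q₈ has only 1

No, D₄ ≇ Q₈


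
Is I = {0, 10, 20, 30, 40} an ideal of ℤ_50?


Check ideal conditions for I = {0, 10, 20, 30, 40} in ℤ_50:
(1) I is an additive subgroup? Yes
(2) For r ∈ ℤ_50 and a ∈ I: r·a ∈ I? Yes

Yes, I is an ideal of ℤ_50


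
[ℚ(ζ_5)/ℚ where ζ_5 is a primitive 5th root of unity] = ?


[ℚ(ζ_n):ℚ] = deg Φ_n(x) = φ(n). Here φ(5) = 4

[ℚ(ζ_5)/ℚ where ζ_5 is a primitive 5th root of unity] = 4


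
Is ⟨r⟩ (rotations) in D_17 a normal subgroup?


H = ⟨r⟩ (rotations) in D_17
The rotation subgroup ⟨r⟩ has index 2 in D_17, so it is normal

Yes, normal subgroup


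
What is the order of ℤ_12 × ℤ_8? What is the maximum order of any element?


|ℤ_12 × ℤ_8| = 12 × 8 = 96
Max element order = lcm(12,8) = 24
Cyclic? No (gcd=4)

|ℤ_12×ℤ_8| = 96, max element order = 24


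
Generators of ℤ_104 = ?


g generates ℤ_n iff gcd(g,n) = 1
Prime factors of 104: 2, 13
Generators are g ∈ {1,...,103} not divisible by any of these primes.
Generators: {1, 3, 5, 7, 9, 11, 15, 17, 19, 21, 23, 25, 27, 29, 31, 33, 35, 37, 41, 43, 45, 47, 49, 51, 53, 55, 57, 59, 61, 63, 67, 69, 71, 73, 75, 77, 79, 81, 83, 85, 87, 89, 93, 95, 97, 99, 101, 103}
Number of generators = φ(104) = 48

Generators of ℤ_104 = {1, 3, 5, 7, 9, 11, 15, 17, 19, 21, 23, 25, 27, 29, 31, 33, 35, 37, 41, 43, 45, 47, 49, 51, 53, 55, 57, 59, 61, 63, 67, 69, 71, 73, 75, 77, 79, 81, 83, 85, 87, 89, 93, 95, 97, 99, 101, 103}


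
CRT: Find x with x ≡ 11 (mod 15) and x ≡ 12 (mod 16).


m₁ = 15, m₂ = 16, gcd = 1, so CRT applies. M = m₁·m₂ = 240
Let M₁ = M/m₁ = 16, M₂ = M/m₂ = 15
Find y₁ ≡ M₁⁻¹ (mod m₁): 16⁻¹ ≡ 1 (mod 15)
Find y₂ ≡ M₂⁻¹ (mod m₂): 15⁻¹ ≡ 15 (mod 16)
x = a₁·M₁·y₁ + a₂·M₂·y₂ = 11·16·1 + 12·15·15 = 2876
Reduce mod 240: x ≡ 236
Check: 236 mod 15 = 11 ✓, 236 mod 16 = 12 ✓

x ≡ 236 (mod 240)


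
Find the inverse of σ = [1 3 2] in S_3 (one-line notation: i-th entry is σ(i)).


To find σ⁻¹, swap domain and range:
σ(1) = 1 → σ⁻¹(1) = 1
σ(2) = 3 → σ⁻¹(3) = 2
σ(3) = 2 → σ⁻¹(2) = 3

σ⁻¹ = [1 3 2]


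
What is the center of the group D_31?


Z(G) = {g ∈ G | gx = xg for all x ∈ G}
For odd n, Z(D_n) = {e}: no nontrivial rotation commutes with all reflections

Z(D_31) = {e}


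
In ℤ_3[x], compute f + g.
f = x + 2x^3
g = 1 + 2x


Add coefficients mod 3:
x^0: 0 + 1 = 1 (mod 3)
x^1: 1 + 2 = 0 (mod 3)
x^2: 0 + 0 = 0 (mod 3)
x^3: 2 + 0 = 2 (mod 3)
Result: 1 + 2x^3

f + g = 1 + 2x^3


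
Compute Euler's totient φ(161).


Factor n: 161 = 7 × 23
φ(n) = n · ∏(1 - 1/p) over distinct primes p | n
φ(161) = 161 · (1 - 1/7) · (1 - 1/23) = 132

φ(161) = 132


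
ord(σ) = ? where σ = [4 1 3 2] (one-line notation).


Cycle decomposition: (1 4 2)
Cycle lengths: 3
Order = lcm(3) = 3

ord(σ) = 3


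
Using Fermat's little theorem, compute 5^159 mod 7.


Fermat's little theorem: if p is prime and gcd(a,p)=1, then a^(p-1) ≡ 1 (mod p)
p = 7 is prime, gcd(5,7) = 1
Reduce exponent: 159 mod 6 = 3
So 5^159 ≡ 5^3 (mod 7)
5^3 mod 7 = 6

5^159 ≡ 6 (mod 7)


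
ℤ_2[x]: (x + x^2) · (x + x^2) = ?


Expand and collect like terms; reduce coefficients mod 2:
x^0: 0·0 = 0 ≡ 0 (mod 2)
x^1: 0·1 + 1·0 = 0 ≡ 0 (mod 2)
x^2: 0·1 + 1·1 + 1·0 = 1 ≡ 1 (mod 2)
x^3: 1·1 + 1·1 = 2 ≡ 0 (mod 2)
x^4: 1·1 = 1 ≡ 1 (mod 2)
Result: x^2 + x^4

f · g = x^2 + x^4


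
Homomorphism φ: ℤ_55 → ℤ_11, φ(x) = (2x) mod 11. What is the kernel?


Kernel = preimage of identity
ker(φ) = {x ∈ ℤ_55 : 2x ≡ 0 (mod 11)}. Since 11 | 55, φ is well-defined. The kernel is the cyclic subgroup ⟨11⟩ of ℤ_55 (order 5), i.e. {0, 11, 22, 33, 44}

ker(φ) = {0, 11, 22, 33, 44}


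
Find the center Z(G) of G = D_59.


Z(G) = {g ∈ G | gx = xg for all x ∈ G}
For odd n, Z(D_n) = {e}: no nontrivial rotation commutes with all reflections

Z(D_59) = {e}


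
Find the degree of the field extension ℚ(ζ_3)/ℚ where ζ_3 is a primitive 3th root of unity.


[ℚ(ζ_n):ℚ] = deg Φ_n(x) = φ(n). Here φ(3) = 2

[ℚ(ζ_3)/ℚ where ζ_3 is a primitive 3th root of unity] = 2


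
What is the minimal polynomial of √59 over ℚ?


√59 satisfies x² - 59 = 0, irreducible over ℚ since 59 is squarefree

Minimal polynomial: x² - 59


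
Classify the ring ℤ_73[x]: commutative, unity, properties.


ℤ_73 is a field (n prime), so ℤ_73[x] is a commutative integral domain with unity
Commutative: Yes
Integral domain: Yes
Has unity: Yes

ℤ_73[x]: Commutative=Yes, Unity=Yes


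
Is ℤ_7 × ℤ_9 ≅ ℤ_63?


Comparing ℤ_7 × ℤ_9 and ℤ_63:
gcd(7,9) = 1, so ℤ_7 × ℤ_9 ≅ ℤ_63 (CRT)

Yes, ℤ_7 × ℤ_9 ≅ ℤ_63


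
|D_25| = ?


|D_n| = 2n (n rotations and n reflections)
|D_25| = 2×25 = 50

|D_25| = 50


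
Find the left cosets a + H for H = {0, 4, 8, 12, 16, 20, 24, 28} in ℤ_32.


H = {0, 4, 8, 12, 16, 20, 24, 28}, |H| = 8
Number of cosets = |G|/|H| = 32/8 = 4
0 + H = {0, 4, 8, 12, 16, 20, 24, 28}
1 + H = {1, 5, 9, 13, 17, 21, 25, 29}
2 + H = {2, 6, 10, 14, 18, 22, 26, 30}
3 + H = {3, 7, 11, 15, 19, 23, 27, 31}

Cosets: 0+H={0,4,8,12,16,20,24,28}; 1+H={1,5,9,13,17,21,25,29}; 2+H={2,6,10,14,18,22,26,30}; 3+H={3,7,11,15,19,23,27,31}


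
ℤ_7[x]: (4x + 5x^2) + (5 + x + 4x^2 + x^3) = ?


Add coefficients mod 7:
x^0: 0 + 5 = 5 (mod 7)
x^1: 4 + 1 = 5 (mod 7)
x^2: 5 + 4 = 2 (mod 7)
x^3: 0 + 1 = 1 (mod 7)
Result: 5 + 5x + 2x^2 + x^3

f + g = 5 + 5x + 2x^2 + x^3


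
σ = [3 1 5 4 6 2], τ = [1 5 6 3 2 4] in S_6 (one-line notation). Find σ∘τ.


σ∘τ: apply τ first, then σ
1 →τ 1 →σ 3
2 →τ 5 →σ 6
3 →τ 6 →σ 2
4 →τ 3 →σ 5
5 →τ 2 →σ 1
6 →τ 4 →σ 4

σ∘τ = [3 6 2 5 1 4]


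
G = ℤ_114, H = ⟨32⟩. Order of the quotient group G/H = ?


|⟨32⟩| = n / gcd(32, 114) = 114 / 2 = 57
H is normal (ℤ_114 is abelian).
|G/H| = |G| / |H| = 114 / 57 = 2

|G/H| = 2


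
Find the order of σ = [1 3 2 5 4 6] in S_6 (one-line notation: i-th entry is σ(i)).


Cycle decomposition: (2 3) (4 5)
Cycle lengths: 2, 2
Order = lcm(2, 2) = 2

ord(σ) = 2


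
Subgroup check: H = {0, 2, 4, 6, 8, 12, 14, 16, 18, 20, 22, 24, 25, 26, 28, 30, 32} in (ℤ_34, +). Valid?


Subgroup test for H = {0, 2, 4, 6, 8, 12, 14, 16, 18, 20, 22, 24, 25, 26, 28, 30, 32} in (ℤ_34, +):
(1) 0 ∈ H? Yes
(2) Closure: for all a,b ∈ H, (a+b) mod 34 ∈ H? No  [counterexample: 2 + 8 = 10 ∉ H]
(3) Inverses: for all a ∈ H, -a mod 34 ∈ H? No

No, H is not a subgroup of ℤ_34


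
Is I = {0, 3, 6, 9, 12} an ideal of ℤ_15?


Check ideal conditions for I = {0, 3, 6, 9, 12} in ℤ_15:
(1) I is an additive subgroup? Yes
(2) For r ∈ ℤ_15 and a ∈ I: r·a ∈ I? Yes

Yes, I is an ideal of ℤ_15


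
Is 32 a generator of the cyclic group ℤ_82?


g generates ℤ_n iff gcd(g, n) = 1
gcd(32, 82) = 2
Since gcd = 2 ≠ 1, ⟨32⟩ has order 41 < 82, so 32 is not a generator.

No, 32 does not generate ℤ_82


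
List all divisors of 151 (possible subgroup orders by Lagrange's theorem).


Lagrange's theorem: |H| divides |G|
|G| = 151
Divisors of 151: 1, 151

Possible subgroup orders: {1, 151}


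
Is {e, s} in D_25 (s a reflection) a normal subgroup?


H = {e, s} in D_25 (s a reflection)
r·s·r⁻¹ = sr⁻² ≠ s for n ≥ 3, so {e, s} is not closed under conjugation

No, not a normal subgroup


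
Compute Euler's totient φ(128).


Factor n: 128 = 2^7
φ(n) = n · ∏(1 - 1/p) over distinct primes p | n
φ(128) = 128 · (1 - 1/2) = 64

φ(128) = 64


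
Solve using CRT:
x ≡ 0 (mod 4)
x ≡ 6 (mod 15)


m₁ = 4, m₂ = 15, gcd = 1, so CRT applies. M = m₁·m₂ = 60
Let M₁ = M/m₁ = 15, M₂ = M/m₂ = 4
Find y₁ ≡ M₁⁻¹ (mod m₁): 15⁻¹ ≡ 3 (mod 4)
Find y₂ ≡ M₂⁻¹ (mod m₂): 4⁻¹ ≡ 4 (mod 15)
x = a₁·M₁·y₁ + a₂·M₂·y₂ = 0·15·3 + 6·4·4 = 96
Reduce mod 60: x ≡ 36
Check: 36 mod 4 = 0 ✓, 36 mod 15 = 6 ✓

x ≡ 36 (mod 60)


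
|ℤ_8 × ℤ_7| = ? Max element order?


|ℤ_8 × ℤ_7| = 8 × 7 = 56
Max element order = lcm(8,7) = 56
Cyclic? Yes (gcd=1)

|ℤ_8×ℤ_7| = 56, max element order = 56


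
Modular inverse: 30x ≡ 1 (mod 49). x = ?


Use the extended Euclidean algorithm to write 1 = 30·s + 49·t; then s mod 49 is the inverse.
Euclidean algorithm:
  30 = 0·49 + 30
  49 = 1·30 + 19
  30 = 1·19 + 11
  19 = 1·11 + 8
  11 = 1·8 + 3
  8 = 2·3 + 2
  3 = 1·2 + 1
  2 = 2·1 + 0
gcd(30,49) = 1
Back-substitution gives: 30·(18) + 49·(-11) = 1
So 30⁻¹ ≡ 18 ≡ 18 (mod 49)
Check: 30 × 18 = 540 ≡ 1 (mod 49) ✓

30⁻¹ ≡ 18 (mod 49)


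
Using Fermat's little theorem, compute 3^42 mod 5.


Fermat's little theorem: if p is prime and gcd(a,p)=1, then a^(p-1) ≡ 1 (mod p)
p = 5 is prime, gcd(3,5) = 1
Reduce exponent: 42 mod 4 = 2
So 3^42 ≡ 3^2 (mod 5)
3^2 mod 5 = 4

3^42 ≡ 4 (mod 5)


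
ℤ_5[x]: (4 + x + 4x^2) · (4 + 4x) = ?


Expand and collect like terms; reduce coefficients mod 5:
x^0: 4·4 = 16 ≡ 1 (mod 5)
x^1: 4·4 + 1·4 = 20 ≡ 0 (mod 5)
x^2: 1·4 + 4·4 = 20 ≡ 0 (mod 5)
x^3: 4·4 = 16 ≡ 1 (mod 5)
Result: 1 + x^3

f · g = 1 + x^3


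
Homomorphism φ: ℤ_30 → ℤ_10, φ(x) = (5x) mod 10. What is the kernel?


Kernel = preimage of identity
ker(φ) = {x ∈ ℤ_30 : 5x ≡ 0 (mod 10)}. Since 10 | 30, φ is well-defined. The kernel is the cyclic subgroup ⟨2⟩ of ℤ_30 (order 15), i.e. {0, 2, 4, 6, 8, 10, 12, 14, 16, 18, 20, 22, 24, 26, 28}

ker(φ) = {0, 2, 4, 6, 8, 10, 12, 14, 16, 18, 20, 22, 24, 26, 28}


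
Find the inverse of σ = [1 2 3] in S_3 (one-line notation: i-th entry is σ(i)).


To find σ⁻¹, swap domain and range:
σ(1) = 1 → σ⁻¹(1) = 1
σ(2) = 2 → σ⁻¹(2) = 2
σ(3) = 3 → σ⁻¹(3) = 3

σ⁻¹ = [1 2 3]


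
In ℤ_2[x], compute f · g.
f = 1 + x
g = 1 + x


Expand and collect like terms; reduce coefficients mod 2:
x^0: 1·1 = 1 ≡ 1 (mod 2)
x^1: 1·1 + 1·1 = 2 ≡ 0 (mod 2)
x^2: 1·1 = 1 ≡ 1 (mod 2)
Result: 1 + x^2

f · g = 1 + x^2


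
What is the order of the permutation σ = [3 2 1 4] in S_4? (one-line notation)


Cycle decomposition: (1 3)
Cycle lengths: 2
Order = lcm(2) = 2

ord(σ) = 2


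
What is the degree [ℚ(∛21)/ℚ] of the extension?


∛21 has minimal polynomial x³ - 21 (irreducible over ℚ since 21 is not a perfect cube)

[ℚ(∛21)/ℚ] = 3


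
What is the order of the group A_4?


|A_n| = n!/2 (even permutations)
|A_4| = 4!/2 = 24/2 = 12

|A_4| = 12


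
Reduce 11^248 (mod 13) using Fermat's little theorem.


Fermat's little theorem: if p is prime and gcd(a,p)=1, then a^(p-1) ≡ 1 (mod p)
p = 13 is prime, gcd(11,13) = 1
Reduce exponent: 248 mod 12 = 8
So 11^248 ≡ 11^8 (mod 13)
11^8 mod 13 = 9

11^248 ≡ 9 (mod 13)


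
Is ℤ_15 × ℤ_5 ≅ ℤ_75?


Comparing ℤ_15 × ℤ_5 and ℤ_75:
gcd(15,5) = 5 ≠ 1. Max element order in ℤ_15×ℤ_5 is lcm(15,5) = 15 < 75, so it has no element of order 75

No, ℤ_15 × ℤ_5 ≇ ℤ_75


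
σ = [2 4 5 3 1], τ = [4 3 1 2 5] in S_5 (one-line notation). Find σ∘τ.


σ∘τ: apply τ first, then σ
1 →τ 4 →σ 3
2 →τ 3 →σ 5
3 →τ 1 →σ 2
4 →τ 2 →σ 4
5 →τ 5 →σ 1

σ∘τ = [3 5 2 4 1]


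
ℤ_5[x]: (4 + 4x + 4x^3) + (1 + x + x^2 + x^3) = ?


Add coefficients mod 5:
x^0: 4 + 1 = 0 (mod 5)
x^1: 4 + 1 = 0 (mod 5)
x^2: 0 + 1 = 1 (mod 5)
x^3: 4 + 1 = 0 (mod 5)
Result: x^2

f + g = x^2


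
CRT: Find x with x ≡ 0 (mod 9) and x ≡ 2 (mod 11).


m₁ = 9, m₂ = 11, gcd = 1, so CRT applies. M = m₁·m₂ = 99
Let M₁ = M/m₁ = 11, M₂ = M/m₂ = 9
Find y₁ ≡ M₁⁻¹ (mod m₁): 11⁻¹ ≡ 5 (mod 9)
Find y₂ ≡ M₂⁻¹ (mod m₂): 9⁻¹ ≡ 5 (mod 11)
x = a₁·M₁·y₁ + a₂·M₂·y₂ = 0·11·5 + 2·9·5 = 90
Reduce mod 99: x ≡ 90
Check: 90 mod 9 = 0 ✓, 90 mod 11 = 2 ✓

x ≡ 90 (mod 99)


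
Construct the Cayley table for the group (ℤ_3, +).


Elements: {0, 1, 2}
Operation: addition mod 3
Entry (a, b) = (a + b) mod 3

Cayley table:
  | 0 | 1 | 2
0 | 0 | 1 | 2
1 | 1 | 2 | 0
2 | 2 | 0 | 1


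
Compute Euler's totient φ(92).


Factor n: 92 = 2^2 × 23
φ(n) = n · ∏(1 - 1/p) over distinct primes p | n
φ(92) = 92 · (1 - 1/2) · (1 - 1/23) = 44

φ(92) = 44


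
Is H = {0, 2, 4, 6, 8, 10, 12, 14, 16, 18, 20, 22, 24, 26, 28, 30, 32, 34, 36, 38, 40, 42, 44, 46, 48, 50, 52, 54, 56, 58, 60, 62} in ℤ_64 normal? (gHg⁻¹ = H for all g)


H = {0, 2, 4, 6, 8, 10, 12, 14, 16, 18, 20, 22, 24, 26, 28, 30, 32, 34, 36, 38, 40, 42, 44, 46, 48, 50, 52, 54, 56, 58, 60, 62} in ℤ_64
ℤ_64 is abelian; every subgroup of an abelian group is normal

Yes, normal subgroup


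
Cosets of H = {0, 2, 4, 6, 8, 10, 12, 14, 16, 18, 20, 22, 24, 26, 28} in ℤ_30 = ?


H = {0, 2, 4, 6, 8, 10, 12, 14, 16, 18, 20, 22, 24, 26, 28}, |H| = 15
Number of cosets = |G|/|H| = 30/15 = 2
0 + H = {0, 2, 4, 6, 8, 10, 12, 14, 16, 18, 20, 22, 24, 26, 28}
1 + H = {1, 3, 5, 7, 9, 11, 13, 15, 17, 19, 21, 23, 25, 27, 29}

Cosets: 0+H={0,2,4,6,8,10,12,14,16,18,20,22,24,26,28}; 1+H={1,3,5,7,9,11,13,15,17,19,21,23,25,27,29}


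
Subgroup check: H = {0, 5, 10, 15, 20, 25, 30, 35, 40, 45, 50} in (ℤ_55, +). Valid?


Subgroup test for H = {0, 5, 10, 15, 20, 25, 30, 35, 40, 45, 50} in (ℤ_55, +):
(1) 0 ∈ H? Yes
(2) Closure: for all a,b ∈ H, (a+b) mod 55 ∈ H? Yes
(3) Inverses: for all a ∈ H, -a mod 55 ∈ H? Yes

Yes, H is a subgroup of ℤ_55


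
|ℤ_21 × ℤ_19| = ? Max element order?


|ℤ_21 × ℤ_19| = 21 × 19 = 399
Max element order = lcm(21,19) = 399
Cyclic? Yes (gcd=1)

|ℤ_21×ℤ_19| = 399, max element order = 399


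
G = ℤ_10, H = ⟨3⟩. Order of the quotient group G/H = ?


|⟨3⟩| = n / gcd(3, 10) = 10 / 1 = 10
H is normal (ℤ_10 is abelian).
|G/H| = |G| / |H| = 10 / 10 = 1

|G/H| = 1


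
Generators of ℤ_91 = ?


g generates ℤ_n iff gcd(g,n) = 1
Prime factors of 91: 7, 13
Generators are g ∈ {1,...,90} not divisible by any of these primes.
Generators: {1, 2, 3, 4, 5, 6, 8, 9, 10, 11, 12, 15, 16, 17, 18, 19, 20, 22, 23, 24, 25, 27, 29, 30, 31, 32, 33, 34, 36, 37, 38, 40, 41, 43, 44, 45, 46, 47, 48, 50, 51, 53, 54, 55, 57, 58, 59, 60, 61, 62, 64, 66, 67, 68, 69, 71, 72, 73, 74, 75, 76, 79, 80, 81, 82, 83, 85, 86, 87, 88, 89, 90}
Number of generators = φ(91) = 72

Generators of ℤ_91 = {1, 2, 3, 4, 5, 6, 8, 9, 10, 11, 12, 15, 16, 17, 18, 19, 20, 22, 23, 24, 25, 27, 29, 30, 31, 32, 33, 34, 36, 37, 38, 40, 41, 43, 44, 45, 46, 47, 48, 50, 51, 53, 54, 55, 57, 58, 59, 60, 61, 62, 64, 66, 67, 68, 69, 71, 72, 73, 74, 75, 76, 79, 80, 81, 82, 83, 85, 86, 87, 88, 89, 90}


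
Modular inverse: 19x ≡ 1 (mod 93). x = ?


Use the extended Euclidean algorithm to write 1 = 19·s + 93·t; then s mod 93 is the inverse.
Euclidean algorithm:
  19 = 0·93 + 19
  93 = 4·19 + 17
  19 = 1·17 + 2
  17 = 8·2 + 1
  2 = 2·1 + 0
gcd(19,93) = 1
Back-substitution gives: 19·(-44) + 93·(9) = 1
So 19⁻¹ ≡ -44 ≡ 49 (mod 93)
Check: 19 × 49 = 931 ≡ 1 (mod 93) ✓

19⁻¹ ≡ 49 (mod 93)


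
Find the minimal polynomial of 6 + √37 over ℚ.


Let α = 6 + √37. Then α - 6 = √37, so (α - 6)² = 37, giving α² - 12α - 1 = 0. Degree 2 and α ∉ ℚ, so this is the minimal polynomial.

Minimal polynomial: x² - 12x - 1


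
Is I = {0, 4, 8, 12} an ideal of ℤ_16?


Check ideal conditions for I = {0, 4, 8, 12} in ℤ_16:
(1) I is an additive subgroup? Yes
(2) For r ∈ ℤ_16 and a ∈ I: r·a ∈ I? Yes

Yes, I is an ideal of ℤ_16


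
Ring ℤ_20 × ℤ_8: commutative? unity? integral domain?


Direct product ring; commutative with unity (1,1); but (1,0)·(0,1) = (0,0) gives zero divisors, so not an integral domain
Commutative: Yes
Integral domain: No
Has unity: Yes

ℤ_20 × ℤ_8: Commutative=Yes, Unity=Yes


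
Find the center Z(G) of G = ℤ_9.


Z(G) = {g ∈ G | gx = xg for all x ∈ G}
ℤ_9 is abelian, so Z(G) = G

Z(ℤ_9) = ℤ_9


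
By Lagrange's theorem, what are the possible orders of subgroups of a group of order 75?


Lagrange's theorem: |H| divides |G|
|G| = 75
Divisors of 75: 1, 3, 5, 15, 25, 75

Possible subgroup orders: {1, 3, 5, 15, 25, 75}


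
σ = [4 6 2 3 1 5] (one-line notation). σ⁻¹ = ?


To find σ⁻¹, swap domain and range:
σ(1) = 4 → σ⁻¹(4) = 1
σ(2) = 6 → σ⁻¹(6) = 2
σ(3) = 2 → σ⁻¹(2) = 3
σ(4) = 3 → σ⁻¹(3) = 4
σ(5) = 1 → σ⁻¹(1) = 5
σ(6) = 5 → σ⁻¹(5) = 6

σ⁻¹ = [5 3 4 1 6 2]


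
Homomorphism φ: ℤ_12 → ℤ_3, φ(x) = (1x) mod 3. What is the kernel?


Kernel = preimage of identity
ker(φ) = {x ∈ ℤ_12 : 1x ≡ 0 (mod 3)}. Since 3 | 12, φ is well-defined. The kernel is the cyclic subgroup ⟨3⟩ of ℤ_12 (order 4), i.e. {0, 3, 6, 9}

ker(φ) = {0, 3, 6, 9}


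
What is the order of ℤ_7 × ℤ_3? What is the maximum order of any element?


|ℤ_7 × ℤ_3| = 7 × 3 = 21
Max element order = lcm(7,3) = 21
Cyclic? Yes (gcd=1)

|ℤ_7×ℤ_3| = 21, max element order = 21


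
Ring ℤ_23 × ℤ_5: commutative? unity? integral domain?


Direct product ring; commutative with unity (1,1); but (1,0)·(0,1) = (0,0) gives zero divisors, so not an integral domain
Commutative: Yes
Integral domain: No
Has unity: Yes

ℤ_23 × ℤ_5: Commutative=Yes, Unity=Yes


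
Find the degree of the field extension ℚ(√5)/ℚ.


√5 has minimal polynomial x² - 5 (irreducible over ℚ since 5 is squarefree)

[ℚ(√5)/ℚ] = 2


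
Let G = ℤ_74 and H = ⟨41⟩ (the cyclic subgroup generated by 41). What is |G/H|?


|⟨41⟩| = n / gcd(41, 74) = 74 / 1 = 74
H is normal (ℤ_74 is abelian).
|G/H| = |G| / |H| = 74 / 74 = 1

|G/H| = 1


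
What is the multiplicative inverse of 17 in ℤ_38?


Use the extended Euclidean algorithm to write 1 = 17·s + 38·t; then s mod 38 is the inverse.
Euclidean algorithm:
  17 = 0·38 + 17
  38 = 2·17 + 4
  17 = 4·4 + 1
  4 = 4·1 + 0
gcd(17,38) = 1
Back-substitution gives: 17·(9) + 38·(-4) = 1
So 17⁻¹ ≡ 9 ≡ 9 (mod 38)
Check: 17 × 9 = 153 ≡ 1 (mod 38) ✓

17⁻¹ ≡ 9 (mod 38)


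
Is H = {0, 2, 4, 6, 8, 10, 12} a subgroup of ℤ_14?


Subgroup test for H = {0, 2, 4, 6, 8, 10, 12} in (ℤ_14, +):
(1) 0 ∈ H? Yes
(2) Closure: for all a,b ∈ H, (a+b) mod 14 ∈ H? Yes
(3) Inverses: for all a ∈ H, -a mod 14 ∈ H? Yes

Yes, H is a subgroup of ℤ_14


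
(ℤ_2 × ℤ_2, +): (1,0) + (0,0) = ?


Operation: componentwise addition mod (2, 2)
(1,0) + (0,0) = ((a₁+b₁) mod 2, (a₂+b₂) mod 2) with a = (1,0), b = (0,0)

(1,0) + (0,0) = (1,0)


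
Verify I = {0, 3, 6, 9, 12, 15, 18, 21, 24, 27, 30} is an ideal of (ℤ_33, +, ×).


Check ideal conditions for I = {0, 3, 6, 9, 12, 15, 18, 21, 24, 27, 30} in ℤ_33:
(1) I is an additive subgroup? Yes
(2) For r ∈ ℤ_33 and a ∈ I: r·a ∈ I? Yes

Yes, I is an ideal of ℤ_33


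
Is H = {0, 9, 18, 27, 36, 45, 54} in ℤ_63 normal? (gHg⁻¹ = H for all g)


H = {0, 9, 18, 27, 36, 45, 54} in ℤ_63
ℤ_63 is abelian; every subgroup of an abelian group is normal

Yes, normal subgroup


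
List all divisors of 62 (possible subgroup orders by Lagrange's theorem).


Lagrange's theorem: |H| divides |G|
|G| = 62
Divisors of 62: 1, 2, 31, 62

Possible subgroup orders: {1, 2, 31, 62}


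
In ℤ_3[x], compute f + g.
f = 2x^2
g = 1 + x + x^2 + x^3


Add coefficients mod 3:
x^0: 0 + 1 = 1 (mod 3)
x^1: 0 + 1 = 1 (mod 3)
x^2: 2 + 1 = 0 (mod 3)
x^3: 0 + 1 = 1 (mod 3)
Result: 1 + x + x^3

f + g = 1 + x + x^3


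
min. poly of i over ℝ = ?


i satisfies x² + 1 = 0, irreducible over ℝ

Minimal polynomial: x² + 1


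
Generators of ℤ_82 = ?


g generates ℤ_n iff gcd(g,n) = 1
Prime factors of 82: 2, 41
Generators are g ∈ {1,...,81} not divisible by any of these primes.
Generators: {1, 3, 5, 7, 9, 11, 13, 15, 17, 19, 21, 23, 25, 27, 29, 31, 33, 35, 37, 39, 43, 45, 47, 49, 51, 53, 55, 57, 59, 61, 63, 65, 67, 69, 71, 73, 75, 77, 79, 81}
Number of generators = φ(82) = 40

Generators of ℤ_82 = {1, 3, 5, 7, 9, 11, 13, 15, 17, 19, 21, 23, 25, 27, 29, 31, 33, 35, 37, 39, 43, 45, 47, 49, 51, 53, 55, 57, 59, 61, 63, 65, 67, 69, 71, 73, 75, 77, 79, 81}


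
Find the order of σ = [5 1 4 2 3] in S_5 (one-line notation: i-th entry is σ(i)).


Cycle decomposition: (1 5 3 4 2)
Cycle lengths: 5
Order = lcm(5) = 5

ord(σ) = 5


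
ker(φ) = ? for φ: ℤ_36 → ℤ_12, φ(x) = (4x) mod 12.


Kernel = preimage of identity
ker(φ) = {x ∈ ℤ_36 : 4x ≡ 0 (mod 12)}. Since 12 | 36, φ is well-defined. The kernel is the cyclic subgroup ⟨3⟩ of ℤ_36 (order 12), i.e. {0, 3, 6, 9, 12, 15, 18, 21, 24, 27, 30, 33}

ker(φ) = {0, 3, 6, 9, 12, 15, 18, 21, 24, 27, 30, 33}


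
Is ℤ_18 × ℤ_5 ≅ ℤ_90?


Comparing ℤ_18 × ℤ_5 and ℤ_90:
gcd(18,5) = 1, so ℤ_18 × ℤ_5 ≅ ℤ_90 (CRT)

Yes, ℤ_18 × ℤ_5 ≅ ℤ_90
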